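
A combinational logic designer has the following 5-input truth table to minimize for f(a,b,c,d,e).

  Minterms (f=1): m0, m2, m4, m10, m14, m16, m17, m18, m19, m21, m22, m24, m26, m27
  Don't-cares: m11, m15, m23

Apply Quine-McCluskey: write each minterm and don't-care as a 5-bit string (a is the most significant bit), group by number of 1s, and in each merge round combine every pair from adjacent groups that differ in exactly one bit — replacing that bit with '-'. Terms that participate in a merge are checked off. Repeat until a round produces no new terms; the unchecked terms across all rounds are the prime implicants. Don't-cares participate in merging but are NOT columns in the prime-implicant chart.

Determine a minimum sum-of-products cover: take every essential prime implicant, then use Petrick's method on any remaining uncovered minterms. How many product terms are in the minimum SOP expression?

size-2^0 implicants → 00000(✓)  00010(✓)  00100(✓)  01010(✓)  01011(✓)  01110(✓)  01111(✓)  10000(✓)  10001(✓)  10010(✓)  10011(✓)  10101(✓)  10110(✓)  10111(✓)  11000(✓)  11010(✓)  11011(✓)
size-2^1 implicants → -0000(✓)  -0010(✓)  -1010(✓)  -1011(✓)  0-010(✓)  00-00  000-0(✓)  01-10(✓)  01-11(✓)  0101-(✓)  0111-(✓)  1-000(✓)  1-010(✓)  1-011(✓)  10-01(✓)  10-10(✓)  10-11(✓)  100-0(✓)  100-1(✓)  1000-(✓)  1001-(✓)  101-1(✓)  1011-(✓)  110-0(✓)  1101-(✓)
size-2^2 implicants → --010  -00-0  -101-  01-1-  1-0-0  1-01-  10--1  10-1-  100--
Unchecked terms (primes): --010, -00-0, -101-, 00-00, 01-1-, 1-0-0, 1-01-, 10--1, 10-1-, 100--
Minterm coverage:
  m0 ⊆ -00-0,00-00
  m2 ⊆ --010,-00-0
  m4 ⊆ 00-00 [E]
  m10 ⊆ --010,-101-,01-1-
  m14 ⊆ 01-1- [E]
  m16 ⊆ -00-0,1-0-0,100--
  m17 ⊆ 10--1,100--
  m18 ⊆ --010,-00-0,1-0-0,1-01-,10-1-,100--
  m19 ⊆ 1-01-,10--1,10-1-,100--
  m21 ⊆ 10--1 [E]
  m22 ⊆ 10-1- [E]
  m24 ⊆ 1-0-0 [E]
  m26 ⊆ --010,-101-,1-0-0,1-01-
  m27 ⊆ -101-,1-01-
E = {00-00, 01-1-, 1-0-0, 10--1, 10-1-}
Petrick residual → --010, -101-
Cover = c'de' + bc'd + a'b'd'e' + a'bd + ac'e' + ab'e + ab'd  |cover|=7

7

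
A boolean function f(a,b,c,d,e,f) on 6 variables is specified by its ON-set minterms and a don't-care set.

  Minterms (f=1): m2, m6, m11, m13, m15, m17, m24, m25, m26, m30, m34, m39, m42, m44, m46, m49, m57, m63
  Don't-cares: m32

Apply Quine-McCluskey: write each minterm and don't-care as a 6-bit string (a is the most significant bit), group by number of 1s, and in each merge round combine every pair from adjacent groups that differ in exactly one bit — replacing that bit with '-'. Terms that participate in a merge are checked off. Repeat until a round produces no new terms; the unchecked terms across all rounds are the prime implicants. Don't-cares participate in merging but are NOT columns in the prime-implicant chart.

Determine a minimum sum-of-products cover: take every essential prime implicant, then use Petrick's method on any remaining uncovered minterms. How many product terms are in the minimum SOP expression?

10

[col 0] 000010*, 000110*, 001011*, 001101*, 001111*, 010001*, 011000*, 011001*, 011010*, 011110*, 100000*, 100010*, 100111, 101010*, 101100*, 101110*, 110001*, 111001*, 111111
[col 1] -00010, -10001*, -11001*, 000-10, 001-11, 0011-1, 01-001*, 011-10, 0110-0, 01100-, 10-010, 1000-0, 101-10, 1011-0, 11-001*
[col 2] -1-001
Prime implicants: -00010, -1-001, 000-10, 001-11, 0011-1, 011-10, 0110-0, 01100-, 10-010, 1000-0, 100111, 101-10, 1011-0, 111111
PI chart (minterm → PIs covering it):
  2 | -00010,000-10
  6 | 000-10  (sole → essential)
  11 | 001-11  (sole → essential)
  13 | 0011-1  (sole → essential)
  15 | 001-11,0011-1
  17 | -1-001  (sole → essential)
  24 | 0110-0,01100-
  25 | -1-001,01100-
  26 | 011-10,0110-0
  30 | 011-10  (sole → essential)
  34 | -00010,10-010,1000-0
  39 | 100111  (sole → essential)
  42 | 10-010,101-10
  44 | 1011-0  (sole → essential)
  46 | 101-10,1011-0
  49 | -1-001  (sole → essential)
  57 | -1-001  (sole → essential)
  63 | 111111  (sole → essential)
Essential prime implicants: -1-001, 000-10, 001-11, 0011-1, 011-10, 100111, 1011-0, 111111
Petrick residual → 0110-0, 10-010
Minimum SOP uses 10 PIs: bd'e'f + a'b'c'ef' + a'b'cef + a'b'cdf + a'bcef' + a'bcd'f' + ab'd'ef' + ab'c'def + ab'cdf' + abcdef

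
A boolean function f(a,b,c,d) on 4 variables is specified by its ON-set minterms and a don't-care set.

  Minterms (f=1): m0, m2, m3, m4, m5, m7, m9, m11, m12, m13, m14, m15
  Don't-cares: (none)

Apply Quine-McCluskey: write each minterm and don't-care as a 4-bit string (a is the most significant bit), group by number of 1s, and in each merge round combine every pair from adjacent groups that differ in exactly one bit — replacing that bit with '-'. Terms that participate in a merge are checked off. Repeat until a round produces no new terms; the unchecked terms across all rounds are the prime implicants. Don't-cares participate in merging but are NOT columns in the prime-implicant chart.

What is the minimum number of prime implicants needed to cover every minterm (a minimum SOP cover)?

Round 0: 0000✓ 0010✓ 0011✓ 0100✓ 0101✓ 0111✓ 1001✓ 1011✓ 1100✓ 1101✓ 1110✓ 1111✓
Round 1: -011✓ -100✓ -101✓ -111✓ 0-00 0-11✓ 00-0 001- 01-1✓ 010-✓ 1-01✓ 1-11✓ 10-1✓ 11-0✓ 11-1✓ 110-✓ 111-✓
Round 2: --11 -1-1 -10- 1--1 11--
PIs = {--11, -1-1, -10-, 0-00, 00-0, 001-, 1--1, 11--}
Coverage chart:
  m0: 0-00,00-0
  m2: 00-0,001-
  m3: --11,001-
  m4: -10-,0-00
  m5: -1-1,-10-
  m7: --11,-1-1
  m9: 1--1 ←essential
  m11: --11,1--1
  m12: -10-,11--
  m13: -1-1,-10-,1--1,11--
  m14: 11-- ←essential
  m15: --11,-1-1,1--1,11--
Essential: 1--1, 11--
Petrick residual → --11, -10-, 00-0
Min cover (5 terms): cd + bc' + a'b'd' + ad + ab

5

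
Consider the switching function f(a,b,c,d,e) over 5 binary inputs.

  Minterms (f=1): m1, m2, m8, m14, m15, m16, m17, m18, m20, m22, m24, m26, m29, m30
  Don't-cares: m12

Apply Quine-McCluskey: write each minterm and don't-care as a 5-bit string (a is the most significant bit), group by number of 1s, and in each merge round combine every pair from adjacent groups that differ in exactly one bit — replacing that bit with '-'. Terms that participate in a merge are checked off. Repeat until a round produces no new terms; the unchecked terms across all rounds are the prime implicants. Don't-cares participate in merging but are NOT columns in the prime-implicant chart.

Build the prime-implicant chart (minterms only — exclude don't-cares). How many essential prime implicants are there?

5

[col 0] 00001*, 00010*, 01000*, 01100*, 01110*, 01111*, 10000*, 10001*, 10010*, 10100*, 10110*, 11000*, 11010*, 11101, 11110*
[col 1] -0001, -0010, -1000, -1110, 01-00, 011-0, 0111-, 1-000*, 1-010*, 1-110*, 10-00*, 10-10*, 100-0*, 1000-, 101-0*, 11-10*, 110-0*
[col 2] 1--10, 1-0-0, 10--0
Prime implicants: -0001, -0010, -1000, -1110, 01-00, 011-0, 0111-, 1--10, 1-0-0, 10--0, 1000-, 11101
PI chart (minterm → PIs covering it):
  1 | -0001  (sole → essential)
  2 | -0010  (sole → essential)
  8 | -1000,01-00
  14 | -1110,011-0,0111-
  15 | 0111-  (sole → essential)
  16 | 1-0-0,10--0,1000-
  17 | -0001,1000-
  18 | -0010,1--10,1-0-0,10--0
  20 | 10--0  (sole → essential)
  22 | 1--10,10--0
  24 | -1000,1-0-0
  26 | 1--10,1-0-0
  29 | 11101  (sole → essential)
  30 | -1110,1--10
Essential prime implicants: -0001, -0010, 0111-, 10--0, 11101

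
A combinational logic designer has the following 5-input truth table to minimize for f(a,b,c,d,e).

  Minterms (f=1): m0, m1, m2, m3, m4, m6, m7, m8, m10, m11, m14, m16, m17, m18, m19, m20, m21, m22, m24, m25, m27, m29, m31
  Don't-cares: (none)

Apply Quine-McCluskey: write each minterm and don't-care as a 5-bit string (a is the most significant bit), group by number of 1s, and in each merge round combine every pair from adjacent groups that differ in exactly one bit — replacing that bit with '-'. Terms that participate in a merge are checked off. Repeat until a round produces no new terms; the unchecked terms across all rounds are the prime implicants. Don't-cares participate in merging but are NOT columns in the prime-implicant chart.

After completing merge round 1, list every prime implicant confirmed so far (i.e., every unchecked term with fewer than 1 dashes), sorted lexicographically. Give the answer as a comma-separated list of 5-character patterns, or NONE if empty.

NONE

[col 0] 00000*, 00001*, 00010*, 00011*, 00100*, 00110*, 00111*, 01000*, 01010*, 01011*, 01110*, 10000*, 10001*, 10010*, 10011*, 10100*, 10101*, 10110*, 11000*, 11001*, 11011*, 11101*, 11111*
[col 1] -0000*, -0001*, -0010*, -0011*, -0100*, -0110*, -1000*, -1011*, 0-000*, 0-010*, 0-011*, 0-110*, 00-00*, 00-10*, 00-11*, 000-0*, 000-1*, 0000-*, 0001-*, 001-0*, 0011-*, 01-10*, 010-0*, 0101-*, 1-000*, 1-001*, 1-011*, 1-101*, 10-00*, 10-01*, 10-10*, 100-0*, 100-1*, 1000-*, 1001-*, 101-0*, 1010-*, 11-01*, 11-11*, 110-1*, 1100-*, 111-1*
[col 2] --000, --011, -0-00*, -0-10*, -00-0*, -00-1*, -000-*, -001-*, -01-0*, 0--10, 0-0-0, 0-01-, 00--0*, 00-1-, 000--*, 1--01, 1-0-1, 1-00-, 10--0*, 10-0-, 100--*, 11--1
[col 3] -0--0, -00--
Prime implicants: --000, --011, -0--0, -00--, 0--10, 0-0-0, 0-01-, 00-1-, 1--01, 1-0-1, 1-00-, 10-0-, 11--1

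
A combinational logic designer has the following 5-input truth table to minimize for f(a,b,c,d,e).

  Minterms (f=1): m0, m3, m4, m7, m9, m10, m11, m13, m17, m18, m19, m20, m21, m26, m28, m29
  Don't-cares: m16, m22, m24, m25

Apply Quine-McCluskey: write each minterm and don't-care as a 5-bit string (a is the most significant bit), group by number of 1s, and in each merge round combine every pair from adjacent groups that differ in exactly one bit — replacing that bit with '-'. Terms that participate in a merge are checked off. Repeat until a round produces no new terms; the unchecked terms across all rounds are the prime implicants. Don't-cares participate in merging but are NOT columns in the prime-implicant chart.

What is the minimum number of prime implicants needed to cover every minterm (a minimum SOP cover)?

7

[col 0] 00000*, 00011*, 00100*, 00111*, 01001*, 01010*, 01011*, 01101*, 10000*, 10001*, 10010*, 10011*, 10100*, 10101*, 10110*, 11000*, 11001*, 11010*, 11100*, 11101*
[col 1] -0000*, -0011, -0100*, -1001*, -1010, -1101*, 0-011, 00-00*, 00-11, 01-01*, 010-1, 0101-, 1-000*, 1-001*, 1-010*, 1-100*, 1-101*, 10-00*, 10-01*, 10-10*, 100-0*, 100-1*, 1000-*, 1001-*, 101-0*, 1010-*, 11-00*, 11-01*, 110-0*, 1100-*, 1110-*
[col 2] -0-00, -1-01, 1--00*, 1--01*, 1-0-0, 1-00-*, 1-10-*, 10--0, 10-0-*, 100--, 11-0-*
[col 3] 1--0-
Prime implicants: -0-00, -0011, -1-01, -1010, 0-011, 00-11, 010-1, 0101-, 1--0-, 1-0-0, 10--0, 100--
PI chart (minterm → PIs covering it):
  0 | -0-00  (sole → essential)
  3 | -0011,0-011,00-11
  4 | -0-00  (sole → essential)
  7 | 00-11  (sole → essential)
  9 | -1-01,010-1
  10 | -1010,0101-
  11 | 0-011,010-1,0101-
  13 | -1-01  (sole → essential)
  17 | 1--0-,100--
  18 | 1-0-0,10--0,100--
  19 | -0011,100--
  20 | -0-00,1--0-,10--0
  21 | 1--0-  (sole → essential)
  26 | -1010,1-0-0
  28 | 1--0-  (sole → essential)
  29 | -1-01,1--0-
Essential prime implicants: -0-00, -1-01, 00-11, 1--0-
Petrick residual → -0011, 0101-, 1-0-0
Minimum SOP uses 7 PIs: b'd'e' + b'c'de + bd'e + a'b'de + a'bc'd + ad' + ac'e'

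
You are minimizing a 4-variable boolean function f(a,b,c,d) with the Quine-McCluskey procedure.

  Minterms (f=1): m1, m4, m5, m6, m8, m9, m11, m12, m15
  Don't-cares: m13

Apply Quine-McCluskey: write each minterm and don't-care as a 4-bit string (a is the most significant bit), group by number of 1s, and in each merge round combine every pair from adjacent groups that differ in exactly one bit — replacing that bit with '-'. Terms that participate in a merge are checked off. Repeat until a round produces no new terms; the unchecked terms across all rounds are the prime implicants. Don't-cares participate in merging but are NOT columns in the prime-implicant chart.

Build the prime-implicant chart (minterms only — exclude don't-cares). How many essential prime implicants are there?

size-2^0 implicants → 0001(✓)  0100(✓)  0101(✓)  0110(✓)  1000(✓)  1001(✓)  1011(✓)  1100(✓)  1101(✓)  1111(✓)
size-2^1 implicants → -001(✓)  -100(✓)  -101(✓)  0-01(✓)  01-0  010-(✓)  1-00(✓)  1-01(✓)  1-11(✓)  10-1(✓)  100-(✓)  11-1(✓)  110-(✓)
size-2^2 implicants → --01  -10-  1--1  1-0-
Unchecked terms (primes): --01, -10-, 01-0, 1--1, 1-0-
Minterm coverage:
  m1 ⊆ --01 [E]
  m4 ⊆ -10-,01-0
  m5 ⊆ --01,-10-
  m6 ⊆ 01-0 [E]
  m8 ⊆ 1-0- [E]
  m9 ⊆ --01,1--1,1-0-
  m11 ⊆ 1--1 [E]
  m12 ⊆ -10-,1-0-
  m15 ⊆ 1--1 [E]
E = {--01, 01-0, 1--1, 1-0-}

4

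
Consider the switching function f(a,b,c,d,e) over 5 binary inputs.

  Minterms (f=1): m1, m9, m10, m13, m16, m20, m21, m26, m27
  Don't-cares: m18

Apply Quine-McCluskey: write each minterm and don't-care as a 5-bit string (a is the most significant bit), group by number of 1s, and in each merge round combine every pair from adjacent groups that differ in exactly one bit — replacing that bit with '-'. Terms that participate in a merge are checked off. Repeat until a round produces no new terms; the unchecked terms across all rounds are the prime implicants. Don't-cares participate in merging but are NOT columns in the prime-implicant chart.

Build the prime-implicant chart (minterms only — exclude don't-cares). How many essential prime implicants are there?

[col 0] 00001*, 01001*, 01010*, 01101*, 10000*, 10010*, 10100*, 10101*, 11010*, 11011*
[col 1] -1010, 0-001, 01-01, 1-010, 10-00, 100-0, 1010-, 1101-
Prime implicants: -1010, 0-001, 01-01, 1-010, 10-00, 100-0, 1010-, 1101-
PI chart (minterm → PIs covering it):
  1 | 0-001  (sole → essential)
  9 | 0-001,01-01
  10 | -1010  (sole → essential)
  13 | 01-01  (sole → essential)
  16 | 10-00,100-0
  20 | 10-00,1010-
  21 | 1010-  (sole → essential)
  26 | -1010,1-010,1101-
  27 | 1101-  (sole → essential)
Essential prime implicants: -1010, 0-001, 01-01, 1010-, 1101-

5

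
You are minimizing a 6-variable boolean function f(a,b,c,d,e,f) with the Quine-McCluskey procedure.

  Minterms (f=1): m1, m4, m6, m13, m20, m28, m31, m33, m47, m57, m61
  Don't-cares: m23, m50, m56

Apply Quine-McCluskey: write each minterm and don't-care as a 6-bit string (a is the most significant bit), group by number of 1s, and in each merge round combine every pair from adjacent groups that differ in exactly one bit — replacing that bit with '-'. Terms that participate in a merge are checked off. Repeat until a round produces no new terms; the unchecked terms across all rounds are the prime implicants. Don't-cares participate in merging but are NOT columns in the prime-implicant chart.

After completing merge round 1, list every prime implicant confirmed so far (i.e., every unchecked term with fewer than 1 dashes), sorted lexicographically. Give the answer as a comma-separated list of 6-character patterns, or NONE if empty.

size-2^0 implicants → 000001(✓)  000100(✓)  000110(✓)  001101  010100(✓)  010111(✓)  011100(✓)  011111(✓)  100001(✓)  101111  110010  111000(✓)  111001(✓)  111101(✓)
size-2^1 implicants → -00001  0-0100  0001-0  01-100  01-111  111-01  11100-
Unchecked terms (primes): -00001, 0-0100, 0001-0, 001101, 01-100, 01-111, 101111, 110010, 111-01, 11100-

001101, 101111, 110010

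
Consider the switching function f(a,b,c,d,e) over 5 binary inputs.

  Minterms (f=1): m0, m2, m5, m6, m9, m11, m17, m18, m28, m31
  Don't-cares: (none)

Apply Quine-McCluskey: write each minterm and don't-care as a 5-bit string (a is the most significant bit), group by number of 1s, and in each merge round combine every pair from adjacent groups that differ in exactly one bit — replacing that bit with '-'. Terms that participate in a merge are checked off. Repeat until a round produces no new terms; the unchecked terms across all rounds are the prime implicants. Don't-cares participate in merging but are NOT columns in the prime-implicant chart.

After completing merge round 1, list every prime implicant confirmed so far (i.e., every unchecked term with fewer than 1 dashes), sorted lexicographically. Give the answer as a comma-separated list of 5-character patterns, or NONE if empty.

00101, 10001, 11100, 11111

size-2^0 implicants → 00000(✓)  00010(✓)  00101  00110(✓)  01001(✓)  01011(✓)  10001  10010(✓)  11100  11111
size-2^1 implicants → -0010  00-10  000-0  010-1
Unchecked terms (primes): -0010, 00-10, 000-0, 00101, 010-1, 10001, 11100, 11111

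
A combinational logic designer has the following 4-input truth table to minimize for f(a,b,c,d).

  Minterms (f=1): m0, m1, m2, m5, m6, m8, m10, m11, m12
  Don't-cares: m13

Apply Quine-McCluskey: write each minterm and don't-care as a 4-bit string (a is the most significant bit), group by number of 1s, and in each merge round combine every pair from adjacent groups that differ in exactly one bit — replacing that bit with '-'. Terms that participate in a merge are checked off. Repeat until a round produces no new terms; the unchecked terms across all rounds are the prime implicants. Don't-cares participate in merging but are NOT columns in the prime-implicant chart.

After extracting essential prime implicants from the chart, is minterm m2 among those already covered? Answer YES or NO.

YES

[col 0] 0000*, 0001*, 0010*, 0101*, 0110*, 1000*, 1010*, 1011*, 1100*, 1101*
[col 1] -000*, -010*, -101, 0-01, 0-10, 00-0*, 000-, 1-00, 10-0*, 101-, 110-
[col 2] -0-0
Prime implicants: -0-0, -101, 0-01, 0-10, 000-, 1-00, 101-, 110-
PI chart (minterm → PIs covering it):
  0 | -0-0,000-
  1 | 0-01,000-
  2 | -0-0,0-10
  5 | -101,0-01
  6 | 0-10  (sole → essential)
  8 | -0-0,1-00
  10 | -0-0,101-
  11 | 101-  (sole → essential)
  12 | 1-00,110-
Essential prime implicants: 0-10, 101-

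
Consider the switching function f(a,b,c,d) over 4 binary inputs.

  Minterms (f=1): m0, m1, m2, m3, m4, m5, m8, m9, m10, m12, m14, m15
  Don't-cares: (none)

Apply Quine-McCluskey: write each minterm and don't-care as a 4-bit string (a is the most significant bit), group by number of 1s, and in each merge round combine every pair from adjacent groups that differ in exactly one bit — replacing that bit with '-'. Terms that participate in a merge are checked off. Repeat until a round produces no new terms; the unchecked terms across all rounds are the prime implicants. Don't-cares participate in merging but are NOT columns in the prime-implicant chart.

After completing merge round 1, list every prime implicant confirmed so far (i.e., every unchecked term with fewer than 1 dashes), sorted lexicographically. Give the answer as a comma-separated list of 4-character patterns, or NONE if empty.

NONE

Round 0: 0000✓ 0001✓ 0010✓ 0011✓ 0100✓ 0101✓ 1000✓ 1001✓ 1010✓ 1100✓ 1110✓ 1111✓
Round 1: -000✓ -001✓ -010✓ -100✓ 0-00✓ 0-01✓ 00-0✓ 00-1✓ 000-✓ 001-✓ 010-✓ 1-00✓ 1-10✓ 10-0✓ 100-✓ 11-0✓ 111-
Round 2: --00 -0-0 -00- 0-0- 00-- 1--0
PIs = {--00, -0-0, -00-, 0-0-, 00--, 1--0, 111-}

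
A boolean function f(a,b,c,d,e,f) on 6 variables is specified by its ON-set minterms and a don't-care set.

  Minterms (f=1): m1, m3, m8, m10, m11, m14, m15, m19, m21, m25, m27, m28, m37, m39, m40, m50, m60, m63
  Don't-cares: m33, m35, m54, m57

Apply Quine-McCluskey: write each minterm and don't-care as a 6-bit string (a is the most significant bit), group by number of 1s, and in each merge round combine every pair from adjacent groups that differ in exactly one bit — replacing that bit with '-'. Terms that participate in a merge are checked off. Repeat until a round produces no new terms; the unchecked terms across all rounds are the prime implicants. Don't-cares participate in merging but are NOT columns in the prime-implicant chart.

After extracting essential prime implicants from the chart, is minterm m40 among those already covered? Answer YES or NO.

[col 0] 000001*, 000011*, 001000*, 001010*, 001011*, 001110*, 001111*, 010011*, 010101, 011001*, 011011*, 011100*, 100001*, 100011*, 100101*, 100111*, 101000*, 110010*, 110110*, 111001*, 111100*, 111111
[col 1] -00001*, -00011*, -01000, -11001, -11100, 0-0011*, 0-1011*, 00-011*, 0000-1*, 001-10*, 001-11*, 0010-0, 00101-*, 00111-*, 01-011*, 0110-1, 100-01*, 100-11*, 1000-1*, 1001-1*, 110-10
[col 2] -000-1, 0--011, 001-1-, 100--1
Prime implicants: -000-1, -01000, -11001, -11100, 0--011, 001-1-, 0010-0, 010101, 0110-1, 100--1, 110-10, 111111
PI chart (minterm → PIs covering it):
  1 | -000-1  (sole → essential)
  3 | -000-1,0--011
  8 | -01000,0010-0
  10 | 001-1-,0010-0
  11 | 0--011,001-1-
  14 | 001-1-  (sole → essential)
  15 | 001-1-  (sole → essential)
  19 | 0--011  (sole → essential)
  21 | 010101  (sole → essential)
  25 | -11001,0110-1
  27 | 0--011,0110-1
  28 | -11100  (sole → essential)
  37 | 100--1  (sole → essential)
  39 | 100--1  (sole → essential)
  40 | -01000  (sole → essential)
  50 | 110-10  (sole → essential)
  60 | -11100  (sole → essential)
  63 | 111111  (sole → essential)
Essential prime implicants: -000-1, -01000, -11100, 0--011, 001-1-, 010101, 100--1, 110-10, 111111

YES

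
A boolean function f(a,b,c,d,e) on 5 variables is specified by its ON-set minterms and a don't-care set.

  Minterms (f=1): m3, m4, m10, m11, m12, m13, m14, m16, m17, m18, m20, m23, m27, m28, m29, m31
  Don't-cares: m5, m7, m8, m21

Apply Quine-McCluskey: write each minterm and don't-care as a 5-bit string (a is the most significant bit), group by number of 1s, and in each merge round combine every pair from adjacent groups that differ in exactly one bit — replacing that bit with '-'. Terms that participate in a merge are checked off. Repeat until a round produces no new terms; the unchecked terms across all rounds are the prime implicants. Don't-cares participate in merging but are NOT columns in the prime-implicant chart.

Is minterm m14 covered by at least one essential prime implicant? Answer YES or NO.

size-2^0 implicants → 00011(✓)  00100(✓)  00101(✓)  00111(✓)  01000(✓)  01010(✓)  01011(✓)  01100(✓)  01101(✓)  01110(✓)  10000(✓)  10001(✓)  10010(✓)  10100(✓)  10101(✓)  10111(✓)  11011(✓)  11100(✓)  11101(✓)  11111(✓)
size-2^1 implicants → -0100(✓)  -0101(✓)  -0111(✓)  -1011  -1100(✓)  -1101(✓)  0-011  0-100(✓)  0-101(✓)  00-11  001-1(✓)  0010-(✓)  01-00(✓)  01-10(✓)  010-0(✓)  0101-  011-0(✓)  0110-(✓)  1-100(✓)  1-101(✓)  1-111(✓)  10-00(✓)  10-01(✓)  100-0  1000-(✓)  101-1(✓)  1010-(✓)  11-11  111-1(✓)  1110-(✓)
size-2^2 implicants → --100(✓)  --101(✓)  -01-1  -010-(✓)  -110-(✓)  0-10-(✓)  01--0  1-1-1  1-10-(✓)  10-0-
size-2^3 implicants → --10-
Unchecked terms (primes): --10-, -01-1, -1011, 0-011, 00-11, 01--0, 0101-, 1-1-1, 10-0-, 100-0, 11-11
Minterm coverage:
  m3 ⊆ 0-011,00-11
  m4 ⊆ --10- [E]
  m10 ⊆ 01--0,0101-
  m11 ⊆ -1011,0-011,0101-
  m12 ⊆ --10-,01--0
  m13 ⊆ --10- [E]
  m14 ⊆ 01--0 [E]
  m16 ⊆ 10-0-,100-0
  m17 ⊆ 10-0- [E]
  m18 ⊆ 100-0 [E]
  m20 ⊆ --10-,10-0-
  m23 ⊆ -01-1,1-1-1
  m27 ⊆ -1011,11-11
  m28 ⊆ --10- [E]
  m29 ⊆ --10-,1-1-1
  m31 ⊆ 1-1-1,11-11
E = {--10-, 01--0, 10-0-, 100-0}

YES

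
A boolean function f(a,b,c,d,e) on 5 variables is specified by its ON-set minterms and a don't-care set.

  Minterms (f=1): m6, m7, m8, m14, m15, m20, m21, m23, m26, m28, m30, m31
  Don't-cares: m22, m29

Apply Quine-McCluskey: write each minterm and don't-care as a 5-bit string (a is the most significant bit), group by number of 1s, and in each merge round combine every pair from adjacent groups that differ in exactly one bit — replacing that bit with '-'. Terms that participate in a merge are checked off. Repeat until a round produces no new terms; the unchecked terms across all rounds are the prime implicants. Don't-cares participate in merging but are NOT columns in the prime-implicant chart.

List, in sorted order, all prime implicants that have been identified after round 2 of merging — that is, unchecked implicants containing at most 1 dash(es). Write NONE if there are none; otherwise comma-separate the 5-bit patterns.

01000, 11-10

Round 0: 00110✓ 00111✓ 01000 01110✓ 01111✓ 10100✓ 10101✓ 10110✓ 10111✓ 11010✓ 11100✓ 11101✓ 11110✓ 11111✓
Round 1: -0110✓ -0111✓ -1110✓ -1111✓ 0-110✓ 0-111✓ 0011-✓ 0111-✓ 1-100✓ 1-101✓ 1-110✓ 1-111✓ 101-0✓ 101-1✓ 1010-✓ 1011-✓ 11-10 111-0✓ 111-1✓ 1110-✓ 1111-✓
Round 2: --110✓ --111✓ -011-✓ -111-✓ 0-11-✓ 1-1-0✓ 1-1-1✓ 1-10-✓ 1-11-✓ 101--✓ 111--✓
Round 3: --11- 1-1--
PIs = {--11-, 01000, 1-1--, 11-10}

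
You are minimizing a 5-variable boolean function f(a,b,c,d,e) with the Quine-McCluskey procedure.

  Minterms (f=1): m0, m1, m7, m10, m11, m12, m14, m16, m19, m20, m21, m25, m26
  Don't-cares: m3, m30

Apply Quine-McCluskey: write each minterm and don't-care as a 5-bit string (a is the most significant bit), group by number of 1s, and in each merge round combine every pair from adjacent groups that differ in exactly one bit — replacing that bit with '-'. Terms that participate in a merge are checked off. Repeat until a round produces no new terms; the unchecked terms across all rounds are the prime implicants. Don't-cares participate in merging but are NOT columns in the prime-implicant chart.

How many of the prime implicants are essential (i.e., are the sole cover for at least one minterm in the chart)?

[col 0] 00000*, 00001*, 00011*, 00111*, 01010*, 01011*, 01100*, 01110*, 10000*, 10011*, 10100*, 10101*, 11001, 11010*, 11110*
[col 1] -0000, -0011, -1010*, -1110*, 0-011, 00-11, 000-1, 0000-, 01-10*, 0101-, 011-0, 10-00, 1010-, 11-10*
[col 2] -1-10
Prime implicants: -0000, -0011, -1-10, 0-011, 00-11, 000-1, 0000-, 0101-, 011-0, 10-00, 1010-, 11001
PI chart (minterm → PIs covering it):
  0 | -0000,0000-
  1 | 000-1,0000-
  7 | 00-11  (sole → essential)
  10 | -1-10,0101-
  11 | 0-011,0101-
  12 | 011-0  (sole → essential)
  14 | -1-10,011-0
  16 | -0000,10-00
  19 | -0011  (sole → essential)
  20 | 10-00,1010-
  21 | 1010-  (sole → essential)
  25 | 11001  (sole → essential)
  26 | -1-10  (sole → essential)
Essential prime implicants: -0011, -1-10, 00-11, 011-0, 1010-, 11001

6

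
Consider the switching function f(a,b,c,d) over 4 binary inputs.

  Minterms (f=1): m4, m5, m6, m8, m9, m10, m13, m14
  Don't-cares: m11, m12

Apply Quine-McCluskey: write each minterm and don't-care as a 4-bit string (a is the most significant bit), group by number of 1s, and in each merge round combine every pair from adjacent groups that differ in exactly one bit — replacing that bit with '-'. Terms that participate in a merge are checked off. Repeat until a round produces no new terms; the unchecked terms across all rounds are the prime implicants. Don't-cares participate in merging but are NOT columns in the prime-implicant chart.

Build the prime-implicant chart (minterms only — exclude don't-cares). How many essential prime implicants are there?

2

Round 0: 0100✓ 0101✓ 0110✓ 1000✓ 1001✓ 1010✓ 1011✓ 1100✓ 1101✓ 1110✓
Round 1: -100✓ -101✓ -110✓ 01-0✓ 010-✓ 1-00✓ 1-01✓ 1-10✓ 10-0✓ 10-1✓ 100-✓ 101-✓ 11-0✓ 110-✓
Round 2: -1-0 -10- 1--0 1-0- 10--
PIs = {-1-0, -10-, 1--0, 1-0-, 10--}
Coverage chart:
  m4: -1-0,-10-
  m5: -10- ←essential
  m6: -1-0 ←essential
  m8: 1--0,1-0-,10--
  m9: 1-0-,10--
  m10: 1--0,10--
  m13: -10-,1-0-
  m14: -1-0,1--0
Essential: -1-0, -10-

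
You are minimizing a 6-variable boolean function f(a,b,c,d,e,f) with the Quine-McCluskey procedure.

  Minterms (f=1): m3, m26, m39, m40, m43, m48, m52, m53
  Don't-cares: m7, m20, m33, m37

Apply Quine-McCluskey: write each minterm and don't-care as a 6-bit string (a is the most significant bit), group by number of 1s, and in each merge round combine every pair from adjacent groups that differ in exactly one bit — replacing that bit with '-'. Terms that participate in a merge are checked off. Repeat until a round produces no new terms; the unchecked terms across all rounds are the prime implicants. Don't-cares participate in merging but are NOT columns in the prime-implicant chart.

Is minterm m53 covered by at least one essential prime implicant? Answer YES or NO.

NO

Round 0: 000011✓ 000111✓ 010100✓ 011010 100001✓ 100101✓ 100111✓ 101000 101011 110000✓ 110100✓ 110101✓
Round 1: -00111 -10100 000-11 1-0101 100-01 1001-1 110-00 11010-
PIs = {-00111, -10100, 000-11, 011010, 1-0101, 100-01, 1001-1, 101000, 101011, 110-00, 11010-}
Coverage chart:
  m3: 000-11 ←essential
  m26: 011010 ←essential
  m39: -00111,1001-1
  m40: 101000 ←essential
  m43: 101011 ←essential
  m48: 110-00 ←essential
  m52: -10100,110-00,11010-
  m53: 1-0101,11010-
Essential: 000-11, 011010, 101000, 101011, 110-00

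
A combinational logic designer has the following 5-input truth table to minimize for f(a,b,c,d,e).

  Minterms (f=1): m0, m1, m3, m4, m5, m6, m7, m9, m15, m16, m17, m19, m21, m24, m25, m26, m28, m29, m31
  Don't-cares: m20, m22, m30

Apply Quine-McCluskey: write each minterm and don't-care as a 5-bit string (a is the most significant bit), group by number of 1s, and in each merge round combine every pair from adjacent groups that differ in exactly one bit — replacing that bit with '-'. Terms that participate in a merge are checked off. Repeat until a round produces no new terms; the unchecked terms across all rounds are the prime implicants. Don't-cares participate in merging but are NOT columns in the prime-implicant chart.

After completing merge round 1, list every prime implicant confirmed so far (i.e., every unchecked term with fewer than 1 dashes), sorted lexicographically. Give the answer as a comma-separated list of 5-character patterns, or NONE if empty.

NONE

[col 0] 00000*, 00001*, 00011*, 00100*, 00101*, 00110*, 00111*, 01001*, 01111*, 10000*, 10001*, 10011*, 10100*, 10101*, 10110*, 11000*, 11001*, 11010*, 11100*, 11101*, 11110*, 11111*
[col 1] -0000*, -0001*, -0011*, -0100*, -0101*, -0110*, -1001*, -1111, 0-001*, 0-111, 00-00*, 00-01*, 00-11*, 000-1*, 0000-*, 001-0*, 001-1*, 0010-*, 0011-*, 1-000*, 1-001*, 1-100*, 1-101*, 1-110*, 10-00*, 10-01*, 100-1*, 1000-*, 101-0*, 1010-*, 11-00*, 11-01*, 11-10*, 110-0*, 1100-*, 111-0*, 111-1*, 1110-*, 1111-*
[col 2] --001, -0-00*, -0-01*, -00-1, -000-*, -01-0, -010-*, 00--1, 00-0-*, 001--, 1--00*, 1--01*, 1-00-*, 1-1-0, 1-10-*, 10-0-*, 11--0, 11-0-*, 111--
[col 3] -0-0-, 1--0-
Prime implicants: --001, -0-0-, -00-1, -01-0, -1111, 0-111, 00--1, 001--, 1--0-, 1-1-0, 11--0, 111--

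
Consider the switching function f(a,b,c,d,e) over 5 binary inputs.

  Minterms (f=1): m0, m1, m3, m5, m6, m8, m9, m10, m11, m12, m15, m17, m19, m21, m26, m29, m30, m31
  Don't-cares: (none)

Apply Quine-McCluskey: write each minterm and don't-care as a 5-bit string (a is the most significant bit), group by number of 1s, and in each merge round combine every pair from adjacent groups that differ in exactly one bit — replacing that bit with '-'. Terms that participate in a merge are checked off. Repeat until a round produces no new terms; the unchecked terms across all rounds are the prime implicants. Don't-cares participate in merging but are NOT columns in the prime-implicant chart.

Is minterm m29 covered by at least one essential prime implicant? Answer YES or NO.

NO

[col 0] 00000*, 00001*, 00011*, 00101*, 00110, 01000*, 01001*, 01010*, 01011*, 01100*, 01111*, 10001*, 10011*, 10101*, 11010*, 11101*, 11110*, 11111*
[col 1] -0001*, -0011*, -0101*, -1010, -1111, 0-000*, 0-001*, 0-011*, 00-01*, 000-1*, 0000-*, 01-00, 01-11, 010-0*, 010-1*, 0100-*, 0101-*, 1-101, 10-01*, 100-1*, 11-10, 111-1, 1111-
[col 2] -0-01, -00-1, 0-0-1, 0-00-, 010--
Prime implicants: -0-01, -00-1, -1010, -1111, 0-0-1, 0-00-, 00110, 01-00, 01-11, 010--, 1-101, 11-10, 111-1, 1111-
PI chart (minterm → PIs covering it):
  0 | 0-00-  (sole → essential)
  1 | -0-01,-00-1,0-0-1,0-00-
  3 | -00-1,0-0-1
  5 | -0-01  (sole → essential)
  6 | 00110  (sole → essential)
  8 | 0-00-,01-00,010--
  9 | 0-0-1,0-00-,010--
  10 | -1010,010--
  11 | 0-0-1,01-11,010--
  12 | 01-00  (sole → essential)
  15 | -1111,01-11
  17 | -0-01,-00-1
  19 | -00-1  (sole → essential)
  21 | -0-01,1-101
  26 | -1010,11-10
  29 | 1-101,111-1
  30 | 11-10,1111-
  31 | -1111,111-1,1111-
Essential prime implicants: -0-01, -00-1, 0-00-, 00110, 01-00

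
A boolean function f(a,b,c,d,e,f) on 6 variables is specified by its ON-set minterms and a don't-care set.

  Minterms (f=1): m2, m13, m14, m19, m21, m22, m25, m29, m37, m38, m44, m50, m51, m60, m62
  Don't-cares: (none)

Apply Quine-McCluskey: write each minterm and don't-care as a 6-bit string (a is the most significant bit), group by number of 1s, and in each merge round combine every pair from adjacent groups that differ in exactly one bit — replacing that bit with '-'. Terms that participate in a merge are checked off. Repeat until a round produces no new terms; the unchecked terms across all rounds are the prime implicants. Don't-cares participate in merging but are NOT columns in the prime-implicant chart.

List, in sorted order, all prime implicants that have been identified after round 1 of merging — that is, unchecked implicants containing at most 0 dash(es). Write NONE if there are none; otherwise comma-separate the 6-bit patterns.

[col 0] 000010, 001101*, 001110, 010011*, 010101*, 010110, 011001*, 011101*, 100101, 100110, 101100*, 110010*, 110011*, 111100*, 111110*
[col 1] -10011, 0-1101, 01-101, 011-01, 1-1100, 11001-, 1111-0
Prime implicants: -10011, 0-1101, 000010, 001110, 01-101, 010110, 011-01, 1-1100, 100101, 100110, 11001-, 1111-0

000010, 001110, 010110, 100101, 100110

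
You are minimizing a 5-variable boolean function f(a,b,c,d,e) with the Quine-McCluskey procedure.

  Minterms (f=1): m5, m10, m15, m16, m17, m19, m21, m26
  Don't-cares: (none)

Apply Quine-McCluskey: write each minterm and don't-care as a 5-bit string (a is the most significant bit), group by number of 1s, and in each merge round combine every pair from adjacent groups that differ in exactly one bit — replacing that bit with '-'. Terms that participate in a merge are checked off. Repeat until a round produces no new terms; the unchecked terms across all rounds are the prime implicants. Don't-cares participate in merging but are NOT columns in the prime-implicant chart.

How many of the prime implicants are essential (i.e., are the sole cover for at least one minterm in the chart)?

5

[col 0] 00101*, 01010*, 01111, 10000*, 10001*, 10011*, 10101*, 11010*
[col 1] -0101, -1010, 10-01, 100-1, 1000-
Prime implicants: -0101, -1010, 01111, 10-01, 100-1, 1000-
PI chart (minterm → PIs covering it):
  5 | -0101  (sole → essential)
  10 | -1010  (sole → essential)
  15 | 01111  (sole → essential)
  16 | 1000-  (sole → essential)
  17 | 10-01,100-1,1000-
  19 | 100-1  (sole → essential)
  21 | -0101,10-01
  26 | -1010  (sole → essential)
Essential prime implicants: -0101, -1010, 01111, 100-1, 1000-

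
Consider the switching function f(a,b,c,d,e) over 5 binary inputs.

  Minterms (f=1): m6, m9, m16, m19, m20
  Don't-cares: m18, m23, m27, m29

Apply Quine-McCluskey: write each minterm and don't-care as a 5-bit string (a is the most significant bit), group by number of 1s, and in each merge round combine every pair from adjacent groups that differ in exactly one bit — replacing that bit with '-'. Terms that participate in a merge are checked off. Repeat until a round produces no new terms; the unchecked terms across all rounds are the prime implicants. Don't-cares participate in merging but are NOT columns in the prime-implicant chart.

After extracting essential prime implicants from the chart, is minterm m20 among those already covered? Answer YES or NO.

YES

[col 0] 00110, 01001, 10000*, 10010*, 10011*, 10100*, 10111*, 11011*, 11101
[col 1] 1-011, 10-00, 10-11, 100-0, 1001-
Prime implicants: 00110, 01001, 1-011, 10-00, 10-11, 100-0, 1001-, 11101
PI chart (minterm → PIs covering it):
  6 | 00110  (sole → essential)
  9 | 01001  (sole → essential)
  16 | 10-00,100-0
  19 | 1-011,10-11,1001-
  20 | 10-00  (sole → essential)
Essential prime implicants: 00110, 01001, 10-00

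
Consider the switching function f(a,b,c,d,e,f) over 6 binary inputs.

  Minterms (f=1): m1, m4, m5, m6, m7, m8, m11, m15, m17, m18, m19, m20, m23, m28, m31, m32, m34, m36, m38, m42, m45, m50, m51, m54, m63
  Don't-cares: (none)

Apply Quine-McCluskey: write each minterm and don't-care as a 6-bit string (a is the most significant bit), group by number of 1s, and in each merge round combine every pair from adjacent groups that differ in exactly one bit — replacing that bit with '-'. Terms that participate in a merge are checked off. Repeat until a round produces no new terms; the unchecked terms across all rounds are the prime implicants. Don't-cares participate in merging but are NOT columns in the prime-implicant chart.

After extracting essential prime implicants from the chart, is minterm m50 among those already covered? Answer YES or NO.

size-2^0 implicants → 000001(✓)  000100(✓)  000101(✓)  000110(✓)  000111(✓)  001000  001011(✓)  001111(✓)  010001(✓)  010010(✓)  010011(✓)  010100(✓)  010111(✓)  011100(✓)  011111(✓)  100000(✓)  100010(✓)  100100(✓)  100110(✓)  101010(✓)  101101  110010(✓)  110011(✓)  110110(✓)  111111(✓)
size-2^1 implicants → -00100(✓)  -00110(✓)  -10010(✓)  -10011(✓)  -11111  0-0001  0-0100  0-0111(✓)  0-1111(✓)  00-111(✓)  000-01  0001-0(✓)  0001-1(✓)  00010-(✓)  00011-(✓)  001-11  01-100  01-111(✓)  010-11  0100-1  01001-(✓)  1-0010(✓)  1-0110(✓)  10-010  100-00(✓)  100-10(✓)  1000-0(✓)  1001-0(✓)  110-10(✓)  11001-(✓)
size-2^2 implicants → -001-0  -1001-  0--111  0001--  1-0-10  100--0
Unchecked terms (primes): -001-0, -1001-, -11111, 0--111, 0-0001, 0-0100, 000-01, 0001--, 001-11, 001000, 01-100, 010-11, 0100-1, 1-0-10, 10-010, 100--0, 101101
Minterm coverage:
  m1 ⊆ 0-0001,000-01
  m4 ⊆ -001-0,0-0100,0001--
  m5 ⊆ 000-01,0001--
  m6 ⊆ -001-0,0001--
  m7 ⊆ 0--111,0001--
  m8 ⊆ 001000 [E]
  m11 ⊆ 001-11 [E]
  m15 ⊆ 0--111,001-11
  m17 ⊆ 0-0001,0100-1
  m18 ⊆ -1001- [E]
  m19 ⊆ -1001-,010-11,0100-1
  m20 ⊆ 0-0100,01-100
  m23 ⊆ 0--111,010-11
  m28 ⊆ 01-100 [E]
  m31 ⊆ -11111,0--111
  m32 ⊆ 100--0 [E]
  m34 ⊆ 1-0-10,10-010,100--0
  m36 ⊆ -001-0,100--0
  m38 ⊆ -001-0,1-0-10,100--0
  m42 ⊆ 10-010 [E]
  m45 ⊆ 101101 [E]
  m50 ⊆ -1001-,1-0-10
  m51 ⊆ -1001- [E]
  m54 ⊆ 1-0-10 [E]
  m63 ⊆ -11111 [E]
E = {-1001-, -11111, 001-11, 001000, 01-100, 1-0-10, 10-010, 100--0, 101101}

YES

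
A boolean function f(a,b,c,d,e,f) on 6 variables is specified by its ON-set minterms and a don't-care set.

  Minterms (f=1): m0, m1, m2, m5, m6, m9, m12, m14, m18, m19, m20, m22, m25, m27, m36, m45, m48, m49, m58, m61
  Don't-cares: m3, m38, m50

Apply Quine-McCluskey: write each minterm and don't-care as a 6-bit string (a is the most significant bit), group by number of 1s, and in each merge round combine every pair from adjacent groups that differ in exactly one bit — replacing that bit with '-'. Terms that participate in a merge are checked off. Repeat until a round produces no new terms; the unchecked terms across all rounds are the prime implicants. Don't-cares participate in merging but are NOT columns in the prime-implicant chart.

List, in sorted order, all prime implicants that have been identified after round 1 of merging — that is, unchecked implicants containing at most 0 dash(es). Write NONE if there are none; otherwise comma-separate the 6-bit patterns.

Round 0: 000000✓ 000001✓ 000010✓ 000011✓ 000101✓ 000110✓ 001001✓ 001100✓ 001110✓ 010010✓ 010011✓ 010100✓ 010110✓ 011001✓ 011011✓ 100100✓ 100110✓ 101101✓ 110000✓ 110001✓ 110010✓ 111010✓ 111101✓
Round 1: -00110 -10010 0-0010✓ 0-0011✓ 0-0110✓ 0-1001 00-001 00-110 000-01 000-10✓ 0000-0✓ 0000-1✓ 00000-✓ 00001-✓ 0011-0 01-011 010-10✓ 01001-✓ 0101-0 0110-1 1-1101 1001-0 11-010 1100-0 11000-
Round 2: 0-0-10 0-001- 0000--
PIs = {-00110, -10010, 0-0-10, 0-001-, 0-1001, 00-001, 00-110, 000-01, 0000--, 0011-0, 01-011, 0101-0, 0110-1, 1-1101, 1001-0, 11-010, 1100-0, 11000-}

NONE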